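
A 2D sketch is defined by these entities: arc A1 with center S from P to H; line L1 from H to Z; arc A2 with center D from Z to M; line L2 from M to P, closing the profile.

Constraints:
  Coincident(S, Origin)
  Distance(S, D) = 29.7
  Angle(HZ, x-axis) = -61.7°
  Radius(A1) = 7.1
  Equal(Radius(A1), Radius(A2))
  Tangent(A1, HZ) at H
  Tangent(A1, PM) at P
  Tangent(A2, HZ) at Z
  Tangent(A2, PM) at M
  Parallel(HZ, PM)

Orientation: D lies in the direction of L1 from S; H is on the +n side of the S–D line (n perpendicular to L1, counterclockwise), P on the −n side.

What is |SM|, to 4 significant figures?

30.54

The slot axis is L1's direction at -61.7°, so u = (cos -61.7°, sin -61.7°) = (0.4741, -0.8805) and n = (−sin -61.7°, cos -61.7°) = (0.8805, 0.4741). S is at the origin and D lies 29.7 along u from S, so D = 29.7·u = (14.08, -26.15). Tangency of A1 to both parallel lines with radius 7.1 puts H and P at S ± 7.1·n: H = (6.251, 3.366), P = (-6.251, -3.366). Equal radii place Z and M the same way about D: Z = D + 7.1·n = (20.33, -22.78), M = D − 7.1·n = (7.829, -29.52). Then |SM| = |M − S| = 30.54.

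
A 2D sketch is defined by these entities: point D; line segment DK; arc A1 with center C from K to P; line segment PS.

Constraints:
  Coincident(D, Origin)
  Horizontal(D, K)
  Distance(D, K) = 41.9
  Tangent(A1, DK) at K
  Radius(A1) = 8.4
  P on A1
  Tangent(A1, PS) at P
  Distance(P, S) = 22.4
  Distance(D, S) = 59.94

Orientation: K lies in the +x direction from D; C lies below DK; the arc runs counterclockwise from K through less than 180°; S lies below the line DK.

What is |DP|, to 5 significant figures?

38.709

D is at the origin; D and K share the same y with |DK| = 41.9 and K on the +x side, so K = (41.900, 0.0000). Tangency of A1 to DK means the radius CK is perpendicular to DK, so C = K + (0, -8.4) = (41.900, -8.4000). Since CP ⟂ PS (tangency), |CS| = √(8.4² + 22.4²) = 23.923 regardless of where P sits on A1. So S lies on both circle(D, 59.94) and circle(C, 23.923); the below-DK intersection is S = (51.784, -30.186). P is the foot of the tangent from S: P = (35.956, -14.336).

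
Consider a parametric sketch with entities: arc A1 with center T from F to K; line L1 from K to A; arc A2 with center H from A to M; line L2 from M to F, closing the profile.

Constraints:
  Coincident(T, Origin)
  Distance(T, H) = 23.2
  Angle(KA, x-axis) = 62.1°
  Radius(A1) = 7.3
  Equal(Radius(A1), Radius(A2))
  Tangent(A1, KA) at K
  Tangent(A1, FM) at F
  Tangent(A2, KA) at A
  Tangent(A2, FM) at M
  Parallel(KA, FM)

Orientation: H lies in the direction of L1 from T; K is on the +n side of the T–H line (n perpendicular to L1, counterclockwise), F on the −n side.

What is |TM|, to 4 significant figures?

24.32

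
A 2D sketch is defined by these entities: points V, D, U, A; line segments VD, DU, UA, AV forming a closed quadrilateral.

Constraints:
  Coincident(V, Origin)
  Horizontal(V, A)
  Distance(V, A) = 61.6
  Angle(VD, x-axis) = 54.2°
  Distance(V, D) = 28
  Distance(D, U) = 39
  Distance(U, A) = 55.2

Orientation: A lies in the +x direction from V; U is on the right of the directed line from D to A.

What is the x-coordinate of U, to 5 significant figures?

8.6242

V is at the origin; VA is horizontal with |VA| = 61.6 and A in +x, so A = (61.6, 0). VD runs at 54.2° with |VD| = 28.0, so D = (16.379, 22.710). U is determined by |DU| = 39.0 and |UA| = 55.2 together: it lies at the intersection of circle(D, 39.0) and circle(A, 55.2). With |DA| = 50.603, the foot of the radical line on DA is 10.223 from D and the perpendicular offset is √(39.0² − 10.223²) = 37.636. Taking the right-of-DA solution: U = (8.6242, -15.511).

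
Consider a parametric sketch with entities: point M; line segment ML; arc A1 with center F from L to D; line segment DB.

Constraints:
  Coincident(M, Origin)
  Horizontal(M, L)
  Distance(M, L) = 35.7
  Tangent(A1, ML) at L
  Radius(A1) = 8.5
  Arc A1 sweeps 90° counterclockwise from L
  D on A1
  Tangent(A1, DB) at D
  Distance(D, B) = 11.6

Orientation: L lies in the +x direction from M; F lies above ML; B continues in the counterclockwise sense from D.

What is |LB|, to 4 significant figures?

21.82

On A1, L sits at bearing -90° from F; a 90° counterclockwise sweep puts D at bearing 0°, so D = F + 8.5·(cos 0°, sin 0°) = (44.20, 8.500). A1 meets DB tangentially, so FD is at right angles to DB, so DB runs along (−sin 0°, cos 0°); with |DB| = 11.6, B = (44.20, 20.10). Then |LB| = |B − L| = 21.82.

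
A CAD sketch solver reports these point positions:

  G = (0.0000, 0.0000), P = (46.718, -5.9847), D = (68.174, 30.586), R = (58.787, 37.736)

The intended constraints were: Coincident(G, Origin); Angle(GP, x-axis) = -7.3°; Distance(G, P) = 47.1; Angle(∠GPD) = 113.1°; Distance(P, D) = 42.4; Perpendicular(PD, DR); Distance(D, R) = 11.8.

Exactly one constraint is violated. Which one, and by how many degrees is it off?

Perpendicular(PD, DR) — off by 6.90°.

G = (0.00, 0.00) ✓; GP at -7.300° ✓; |GP| = 47.10 ✓; ∠GPD = 113.1° ✓; |PD| = 42.40 ✓; ∠(PD, DR) = 83.10° ✗; |DR| = 11.80 ✓.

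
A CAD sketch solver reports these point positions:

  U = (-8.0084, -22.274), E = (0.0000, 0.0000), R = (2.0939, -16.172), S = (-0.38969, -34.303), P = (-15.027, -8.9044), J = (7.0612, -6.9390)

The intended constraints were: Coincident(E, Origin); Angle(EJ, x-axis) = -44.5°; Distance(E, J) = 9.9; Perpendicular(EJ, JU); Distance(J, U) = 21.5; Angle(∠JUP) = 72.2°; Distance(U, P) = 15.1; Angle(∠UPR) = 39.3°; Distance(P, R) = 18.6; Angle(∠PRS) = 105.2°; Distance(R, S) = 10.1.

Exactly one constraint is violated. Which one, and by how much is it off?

Distance(R, S) = 10.1 — off by 8.20.

E = (0.00, 0.00) ✓; EJ at -44.50° ✓; |EJ| = 9.900 ✓; ∠(EJ, JU) = 90.00° ✓; |JU| = 21.50 ✓; ∠JUP = 72.20° ✓; |UP| = 15.10 ✓; ∠UPR = 39.30° ✓; |PR| = 18.60 ✓; ∠PRS = 105.2° ✓; |RS| = 18.30 ✗.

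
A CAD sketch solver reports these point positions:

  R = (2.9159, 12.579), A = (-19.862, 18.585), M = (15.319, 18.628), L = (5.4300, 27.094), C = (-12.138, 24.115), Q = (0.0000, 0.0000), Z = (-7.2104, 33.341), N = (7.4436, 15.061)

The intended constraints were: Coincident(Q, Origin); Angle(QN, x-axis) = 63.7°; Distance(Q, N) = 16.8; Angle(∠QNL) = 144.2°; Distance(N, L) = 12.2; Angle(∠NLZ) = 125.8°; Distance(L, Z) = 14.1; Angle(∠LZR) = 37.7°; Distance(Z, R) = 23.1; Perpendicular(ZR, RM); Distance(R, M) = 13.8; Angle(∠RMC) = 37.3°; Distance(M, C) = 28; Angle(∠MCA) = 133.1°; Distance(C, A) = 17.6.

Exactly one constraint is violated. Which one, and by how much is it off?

Distance(C, A) = 17.6 — off by 8.10.

Q = (0.00, 0.00) ✓; QN at 63.70° ✓; |QN| = 16.80 ✓; ∠QNL = 144.2° ✓; |NL| = 12.20 ✓; ∠NLZ = 125.8° ✓; |LZ| = 14.10 ✓; ∠LZR = 37.70° ✓; |ZR| = 23.10 ✓; ∠(ZR, RM) = 90.00° ✓; |RM| = 13.80 ✓; ∠RMC = 37.30° ✓; |MC| = 28.00 ✓; ∠MCA = 133.1° ✓; |CA| = 9.500 ✗.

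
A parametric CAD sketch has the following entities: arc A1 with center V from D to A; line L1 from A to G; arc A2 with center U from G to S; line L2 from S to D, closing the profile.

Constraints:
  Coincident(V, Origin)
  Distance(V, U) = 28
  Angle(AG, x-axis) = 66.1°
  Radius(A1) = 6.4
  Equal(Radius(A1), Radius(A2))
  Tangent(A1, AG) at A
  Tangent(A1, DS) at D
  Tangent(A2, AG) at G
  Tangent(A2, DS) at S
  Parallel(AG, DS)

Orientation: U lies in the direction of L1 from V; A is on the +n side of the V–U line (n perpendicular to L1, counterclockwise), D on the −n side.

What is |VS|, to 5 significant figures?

28.722

Tangency of A1 to both parallel lines with radius 6.4 puts A and D at V ± 6.4·n: A = (-5.8512, 2.5929), D = (5.8512, -2.5929). Equal radii place G and S the same way about U: G = U + 6.4·n = (5.4927, 28.192), S = U − 6.4·n = (17.195, 23.006). Then |VS| = |S − V| = 28.722.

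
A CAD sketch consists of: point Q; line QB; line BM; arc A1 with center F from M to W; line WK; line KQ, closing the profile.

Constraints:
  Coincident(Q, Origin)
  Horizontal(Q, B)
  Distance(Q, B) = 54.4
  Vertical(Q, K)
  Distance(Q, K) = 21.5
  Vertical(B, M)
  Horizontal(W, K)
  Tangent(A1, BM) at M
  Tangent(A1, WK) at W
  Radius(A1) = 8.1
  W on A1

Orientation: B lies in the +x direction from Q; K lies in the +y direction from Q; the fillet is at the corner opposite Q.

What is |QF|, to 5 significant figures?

48.200

Q is at the origin; QB is horizontal with |QB| = 54.4 and B on the +x side, so B = (54.400, 0.0000). Q and K share the same x with |QK| = 21.5 and K on the +y side, so K = (0.0000, 21.500). The virtual corner opposite Q is at (54.400, 21.500). The tangent condition forces FM to be normal to BM and A1 meets WK tangentially, so FW is at right angles to WK, with radius 8.1, so the center F sits 8.1 in from both sides at F = (46.300, 13.400). Then |QF| = |F − Q| = 48.200.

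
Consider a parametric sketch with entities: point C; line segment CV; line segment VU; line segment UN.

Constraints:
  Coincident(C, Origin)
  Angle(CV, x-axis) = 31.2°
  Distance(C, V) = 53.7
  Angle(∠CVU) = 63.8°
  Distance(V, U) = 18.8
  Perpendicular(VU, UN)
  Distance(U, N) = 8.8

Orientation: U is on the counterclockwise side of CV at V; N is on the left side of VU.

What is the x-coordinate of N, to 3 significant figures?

25.4

C is at the origin; CV runs at 31.2° with length 53.7, so V = 53.7·(cos 31.2°, sin 31.2°) = (45.9, 27.8). ∠CVU = 63.8°, so VU runs at 31.2° + (180° − 63.8°) = 147° from the x-axis; with |VU| = 18.8, U = V + 18.8·(cos 147°, sin 147°) = (30.1, 37.9). The perpendicularity gives UN at right angles to VU; with |UN| = 8.8 on the left of VU, N = U + 8.8·(-0.539, -0.842) = (25.4, 30.5). So N.x = 25.4.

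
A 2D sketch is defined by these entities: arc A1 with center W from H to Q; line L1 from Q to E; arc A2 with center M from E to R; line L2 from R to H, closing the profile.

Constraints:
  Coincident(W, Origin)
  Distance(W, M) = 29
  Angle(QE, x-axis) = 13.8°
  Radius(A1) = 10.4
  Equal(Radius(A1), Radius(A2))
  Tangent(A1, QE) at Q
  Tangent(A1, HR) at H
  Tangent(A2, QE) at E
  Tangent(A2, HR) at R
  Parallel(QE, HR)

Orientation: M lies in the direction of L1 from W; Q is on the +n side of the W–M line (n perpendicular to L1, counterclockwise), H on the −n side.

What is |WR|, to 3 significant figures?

30.8

Tangency of A1 to both parallel lines with radius 10.4 puts Q and H at W ± 10.4·n: Q = (-2.48, 10.1), H = (2.48, -10.1). Equal radii place E and R the same way about M: E = M + 10.4·n = (25.7, 17.0), R = M − 10.4·n = (30.6, -3.18). Then |WR| = |R − W| = 30.8.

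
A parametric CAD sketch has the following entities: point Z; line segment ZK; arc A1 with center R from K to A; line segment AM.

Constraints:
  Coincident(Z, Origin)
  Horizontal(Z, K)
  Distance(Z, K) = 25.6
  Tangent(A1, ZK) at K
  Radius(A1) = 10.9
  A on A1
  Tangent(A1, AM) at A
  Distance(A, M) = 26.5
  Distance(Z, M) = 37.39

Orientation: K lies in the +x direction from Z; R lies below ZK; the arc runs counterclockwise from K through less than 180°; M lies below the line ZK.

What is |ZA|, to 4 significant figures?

17.54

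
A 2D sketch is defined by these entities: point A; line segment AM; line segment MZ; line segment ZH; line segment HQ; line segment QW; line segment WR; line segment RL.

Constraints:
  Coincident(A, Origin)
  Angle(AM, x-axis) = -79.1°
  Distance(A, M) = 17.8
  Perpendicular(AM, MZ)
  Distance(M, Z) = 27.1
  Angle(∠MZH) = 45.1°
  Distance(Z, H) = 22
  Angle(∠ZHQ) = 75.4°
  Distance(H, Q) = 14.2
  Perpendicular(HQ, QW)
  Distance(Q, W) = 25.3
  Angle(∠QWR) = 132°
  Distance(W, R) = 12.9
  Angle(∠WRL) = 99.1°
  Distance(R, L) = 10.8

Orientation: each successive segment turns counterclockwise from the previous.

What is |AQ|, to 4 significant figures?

15.10

∠MZH = 45.1° gives ZH at 145.8° from the x-axis; with |ZH| = 22.0, H = (11.78, 0.01146). ∠ZHQ = 75.4° gives HQ at -109.6° from the x-axis; with |HQ| = 14.2, Q = (7.018, -13.37). Then |AQ| = |Q − A| = 15.10.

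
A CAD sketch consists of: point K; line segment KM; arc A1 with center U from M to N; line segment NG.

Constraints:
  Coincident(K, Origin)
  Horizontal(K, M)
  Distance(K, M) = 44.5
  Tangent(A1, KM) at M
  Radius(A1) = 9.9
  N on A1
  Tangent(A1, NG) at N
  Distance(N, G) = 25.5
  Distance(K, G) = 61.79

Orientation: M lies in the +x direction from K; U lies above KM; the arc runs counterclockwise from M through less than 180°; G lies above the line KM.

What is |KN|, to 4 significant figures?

55.48

K is at the origin; KM is horizontal with |KM| = 44.5 and M on the +x side, so M = (44.50, 0.000). Since A1 is tangent to KM there, UM ⟂ KM, so U = M + (0, 9.9) = (44.50, 9.900). Since UN ⟂ NG (tangency), |UG| = √(9.9² + 25.5²) = 27.35 regardless of where N sits on A1. So G lies on both circle(K, 61.79) and circle(U, 27.35); the above-KM intersection is G = (49.66, 36.76). N is the foot of the tangent from G: N = (54.24, 11.68).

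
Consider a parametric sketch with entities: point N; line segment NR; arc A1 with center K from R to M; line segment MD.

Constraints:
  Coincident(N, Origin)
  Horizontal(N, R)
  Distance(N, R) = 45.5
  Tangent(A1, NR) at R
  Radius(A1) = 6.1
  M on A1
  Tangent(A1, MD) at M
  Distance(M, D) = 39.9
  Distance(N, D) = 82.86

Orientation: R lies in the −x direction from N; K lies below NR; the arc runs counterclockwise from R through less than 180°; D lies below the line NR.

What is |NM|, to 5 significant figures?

50.128

Checks: |NR| = 45.50 ✓; |KM| = 6.100 ✓; ∠(KM, MD) = 90.00° ✓; |MD| = 39.90 ✓; |ND| = 82.86 ✓.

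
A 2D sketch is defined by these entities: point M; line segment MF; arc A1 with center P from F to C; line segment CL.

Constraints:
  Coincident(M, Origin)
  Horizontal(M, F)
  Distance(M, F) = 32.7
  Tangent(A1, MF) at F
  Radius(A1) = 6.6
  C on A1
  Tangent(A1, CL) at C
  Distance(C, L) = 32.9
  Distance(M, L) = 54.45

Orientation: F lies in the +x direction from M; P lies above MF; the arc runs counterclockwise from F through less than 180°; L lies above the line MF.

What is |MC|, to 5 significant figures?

39.911

M is at the origin; MF is horizontal with |MF| = 32.7 and F on the +x side, so F = (32.700, 0.0000). Tangency of A1 to MF means the radius PF is perpendicular to MF, so P = F + (0, 6.6) = (32.700, 6.6000). Since PC ⟂ CL (tangency), |PL| = √(6.6² + 32.9²) = 33.555 regardless of where C sits on A1. So L lies on both circle(M, 54.45) and circle(P, 33.555); the above-MF intersection is L = (37.086, 39.868). C is the foot of the tangent from L: C = (39.285, 7.0412).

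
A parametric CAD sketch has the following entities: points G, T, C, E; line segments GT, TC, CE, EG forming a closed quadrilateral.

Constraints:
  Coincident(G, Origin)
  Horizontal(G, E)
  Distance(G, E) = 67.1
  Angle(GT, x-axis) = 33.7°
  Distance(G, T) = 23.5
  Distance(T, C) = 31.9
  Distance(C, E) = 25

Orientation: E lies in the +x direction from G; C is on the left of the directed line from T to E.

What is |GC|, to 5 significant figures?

54.325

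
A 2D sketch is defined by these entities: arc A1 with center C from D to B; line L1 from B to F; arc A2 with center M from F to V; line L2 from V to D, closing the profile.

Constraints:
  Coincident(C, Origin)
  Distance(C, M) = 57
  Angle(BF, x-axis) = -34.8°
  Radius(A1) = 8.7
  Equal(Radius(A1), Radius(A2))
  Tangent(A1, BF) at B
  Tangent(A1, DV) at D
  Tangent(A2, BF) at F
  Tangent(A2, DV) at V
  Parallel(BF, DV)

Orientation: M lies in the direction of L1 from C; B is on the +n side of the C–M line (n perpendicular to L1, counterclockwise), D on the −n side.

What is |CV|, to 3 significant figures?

57.7

The slot axis is L1's direction at -34.8°, so u = (cos -34.8°, sin -34.8°) = (0.821, -0.571) and n = (−sin -34.8°, cos -34.8°) = (0.571, 0.821). C is at the origin and M lies 57.0 along u from C, so M = 57.0·u = (46.8, -32.5). Tangency of A1 to both parallel lines with radius 8.7 puts B and D at C ± 8.7·n: B = (4.97, 7.14), D = (-4.97, -7.14). Equal radii place F and V the same way about M: F = M + 8.7·n = (51.8, -25.4), V = M − 8.7·n = (41.8, -39.7). Then |CV| = |V − C| = 57.7.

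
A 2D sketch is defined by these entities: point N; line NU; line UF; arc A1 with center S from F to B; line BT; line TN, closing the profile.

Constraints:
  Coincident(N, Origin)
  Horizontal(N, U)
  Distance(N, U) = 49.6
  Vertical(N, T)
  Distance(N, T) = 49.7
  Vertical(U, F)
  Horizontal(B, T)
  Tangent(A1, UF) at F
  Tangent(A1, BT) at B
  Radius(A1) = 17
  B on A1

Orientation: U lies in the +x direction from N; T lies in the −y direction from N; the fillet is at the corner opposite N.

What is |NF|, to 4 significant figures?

59.41

N is at the origin; NU is horizontal with |NU| = 49.6 and U on the +x side, so U = (49.60, 0.000). NT is vertical with |NT| = 49.7 and T on the −y side, so T = (0.000, -49.70). The virtual corner opposite N is at (49.60, -49.70). Since A1 is tangent to UF there, SF ⟂ UF and A1 meets BT tangentially, so SB is at right angles to BT, with radius 17.0, so the center S sits 17.0 in from both sides at S = (32.60, -32.70). That places the tangent points at F = (49.60, -32.70) on UF and B = (32.60, -49.70) on BT. Then |NF| = |F − N| = 59.41.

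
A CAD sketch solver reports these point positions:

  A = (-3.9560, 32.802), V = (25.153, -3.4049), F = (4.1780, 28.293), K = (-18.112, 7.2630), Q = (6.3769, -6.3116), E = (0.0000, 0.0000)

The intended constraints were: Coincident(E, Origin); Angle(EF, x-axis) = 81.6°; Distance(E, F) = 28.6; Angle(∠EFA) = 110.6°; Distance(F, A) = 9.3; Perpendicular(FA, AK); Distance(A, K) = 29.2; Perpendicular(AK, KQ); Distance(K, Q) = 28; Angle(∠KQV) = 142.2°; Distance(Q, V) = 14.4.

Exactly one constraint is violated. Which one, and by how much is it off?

Distance(Q, V) = 14.4 — off by 4.60.

E = (0.00, 0.00) ✓; EF at 81.60° ✓; |EF| = 28.60 ✓; ∠EFA = 110.6° ✓; |FA| = 9.300 ✓; ∠(FA, AK) = 90.00° ✓; |AK| = 29.20 ✓; ∠(AK, KQ) = 90.00° ✓; |KQ| = 28.00 ✓; ∠KQV = 142.2° ✓; |QV| = 19.00 ✗.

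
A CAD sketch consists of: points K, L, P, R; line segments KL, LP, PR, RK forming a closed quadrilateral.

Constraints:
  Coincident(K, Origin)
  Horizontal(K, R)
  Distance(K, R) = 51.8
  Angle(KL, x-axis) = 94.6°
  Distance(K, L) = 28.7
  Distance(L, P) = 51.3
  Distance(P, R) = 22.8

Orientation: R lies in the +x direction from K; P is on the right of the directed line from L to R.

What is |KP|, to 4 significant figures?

32.95

K is at the origin; KR is horizontal with |KR| = 51.8 and R in +x, so R = (51.8, 0). KL runs at 94.6° with |KL| = 28.7, so L = (-2.302, 28.61). P is determined by |LP| = 51.3 and |PR| = 22.8 together: it lies at the intersection of circle(L, 51.3) and circle(R, 22.8). With |LR| = 61.20, the foot of the radical line on LR is 47.85 from L and the perpendicular offset is √(51.3² − 47.85²) = 18.49. Taking the right-of-LR solution: P = (31.36, -10.10).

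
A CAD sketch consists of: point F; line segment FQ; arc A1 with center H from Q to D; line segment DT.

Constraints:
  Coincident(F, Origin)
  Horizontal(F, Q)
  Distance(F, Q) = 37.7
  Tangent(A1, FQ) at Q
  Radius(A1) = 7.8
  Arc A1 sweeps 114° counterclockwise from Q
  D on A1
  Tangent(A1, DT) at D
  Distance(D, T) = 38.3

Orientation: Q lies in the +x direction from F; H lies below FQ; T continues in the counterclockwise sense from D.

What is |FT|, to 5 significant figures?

65.134

F is at the origin; FQ is horizontal with |FQ| = 37.7 and Q on the +x side, so Q = (37.700, 0.0000). The tangent condition forces HQ to be normal to FQ, so H = Q + (0, -7.8) = (37.700, -7.8000). On A1, Q sits at bearing 90° from H; a 114° counterclockwise sweep puts D at bearing 204°, so D = H + 7.8·(cos 204°, sin 204°) = (30.574, -10.973). The tangent condition forces HD to be normal to DT, so DT runs along (−sin 204°, cos 204°); with |DT| = 38.3, T = (46.152, -45.961). Then |FT| = |T − F| = 65.134.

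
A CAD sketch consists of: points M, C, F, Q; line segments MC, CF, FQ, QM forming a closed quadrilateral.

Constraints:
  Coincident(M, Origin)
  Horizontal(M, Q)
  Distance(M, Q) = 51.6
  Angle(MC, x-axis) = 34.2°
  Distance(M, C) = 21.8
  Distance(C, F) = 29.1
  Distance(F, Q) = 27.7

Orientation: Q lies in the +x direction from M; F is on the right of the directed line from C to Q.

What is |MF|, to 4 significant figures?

32.02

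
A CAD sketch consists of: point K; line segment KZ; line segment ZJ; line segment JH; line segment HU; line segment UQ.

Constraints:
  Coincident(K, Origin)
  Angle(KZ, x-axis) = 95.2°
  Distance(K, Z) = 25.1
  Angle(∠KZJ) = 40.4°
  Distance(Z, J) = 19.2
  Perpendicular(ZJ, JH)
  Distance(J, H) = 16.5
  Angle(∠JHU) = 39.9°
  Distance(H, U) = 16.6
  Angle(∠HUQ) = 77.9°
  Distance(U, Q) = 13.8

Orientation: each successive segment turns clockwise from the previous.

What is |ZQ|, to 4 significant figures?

20.93

K is at the origin; KZ runs at 95.2° with length 25.1, so Z = (-2.275, 25.00). ∠KZJ = 40.4° gives ZJ at -44.40° from the x-axis; with |ZJ| = 19.2, J = (11.44, 11.56). ZJ is perpendicular to JH, so JH runs at -134.4°; with |JH| = 16.5, H = (-0.1014, -0.2256). ∠JHU = 39.9° gives HU at 85.50° from the x-axis; with |HU| = 16.6, U = (1.201, 16.32). ∠HUQ = 77.9° gives UQ at -16.60° from the x-axis; with |UQ| = 13.8, Q = (14.43, 12.38). Then |ZQ| = |Q − Z| = 20.93.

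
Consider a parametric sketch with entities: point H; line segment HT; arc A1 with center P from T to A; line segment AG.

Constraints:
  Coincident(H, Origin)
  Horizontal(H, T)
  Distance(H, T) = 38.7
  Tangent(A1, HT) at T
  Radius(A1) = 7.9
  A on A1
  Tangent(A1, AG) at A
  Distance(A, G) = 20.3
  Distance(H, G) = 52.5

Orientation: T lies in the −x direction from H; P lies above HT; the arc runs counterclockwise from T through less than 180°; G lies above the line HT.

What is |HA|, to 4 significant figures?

34.49

Checks: ∠(PT, TH) = 90.00° ✓; |PT| = 7.900 ✓; |PA| = 7.900 ✓; ∠(PA, AG) = 90.00° ✓; |AG| = 20.30 ✓; |HG| = 52.50 ✓.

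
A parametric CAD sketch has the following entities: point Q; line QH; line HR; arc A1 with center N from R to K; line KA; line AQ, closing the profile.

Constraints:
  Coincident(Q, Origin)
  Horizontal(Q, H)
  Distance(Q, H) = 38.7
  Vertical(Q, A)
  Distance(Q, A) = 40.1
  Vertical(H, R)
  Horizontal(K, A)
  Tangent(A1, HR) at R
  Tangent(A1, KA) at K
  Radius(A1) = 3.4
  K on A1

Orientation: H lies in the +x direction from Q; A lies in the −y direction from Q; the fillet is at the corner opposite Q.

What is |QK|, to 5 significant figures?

53.424

Q is at the origin; Q and H share the same y with |QH| = 38.7 and H on the +x side, so H = (38.700, 0.0000). QA is vertical with |QA| = 40.1 and A on the −y side, so A = (0.0000, -40.100). The virtual corner opposite Q is at (38.700, -40.100). A1 meets HR tangentially, so NR is at right angles to HR and tangency of A1 to KA means the radius NK is perpendicular to KA, with radius 3.4, so the center N sits 3.4 in from both sides at N = (35.300, -36.700). That places the tangent points at R = (38.700, -36.700) on HR and K = (35.300, -40.100) on KA. Then |QK| = |K − Q| = 53.424.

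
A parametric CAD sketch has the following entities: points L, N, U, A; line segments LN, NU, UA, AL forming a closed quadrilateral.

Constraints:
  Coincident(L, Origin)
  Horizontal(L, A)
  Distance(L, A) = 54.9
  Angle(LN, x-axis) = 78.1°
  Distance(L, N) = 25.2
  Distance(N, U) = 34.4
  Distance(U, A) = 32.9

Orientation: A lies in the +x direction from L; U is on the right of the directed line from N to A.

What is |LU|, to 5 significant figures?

22.982

Checks: |NU| = 34.40 ✓; |UA| = 32.90 ✓.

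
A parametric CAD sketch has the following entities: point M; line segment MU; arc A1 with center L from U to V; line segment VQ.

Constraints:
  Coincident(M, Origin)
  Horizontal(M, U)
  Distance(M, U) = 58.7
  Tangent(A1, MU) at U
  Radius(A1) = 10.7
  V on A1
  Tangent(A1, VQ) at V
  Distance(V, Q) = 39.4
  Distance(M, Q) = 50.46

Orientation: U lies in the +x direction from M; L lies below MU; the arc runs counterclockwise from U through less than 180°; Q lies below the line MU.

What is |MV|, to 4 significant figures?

49.61

Checks: |LV| = 10.70 ✓; ∠(LV, VQ) = 90.00° ✓; |VQ| = 39.40 ✓; |MQ| = 50.46 ✓.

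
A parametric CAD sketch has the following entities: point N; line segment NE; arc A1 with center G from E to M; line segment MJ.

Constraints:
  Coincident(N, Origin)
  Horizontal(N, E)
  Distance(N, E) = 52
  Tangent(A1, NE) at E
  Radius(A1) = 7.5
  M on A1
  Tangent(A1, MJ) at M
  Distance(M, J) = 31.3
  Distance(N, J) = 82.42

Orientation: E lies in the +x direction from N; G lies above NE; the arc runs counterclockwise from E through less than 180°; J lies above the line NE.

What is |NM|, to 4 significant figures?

57.74

Checks: |GM| = 7.500 ✓; ∠(GM, MJ) = 90.00° ✓; |MJ| = 31.30 ✓; |NJ| = 82.42 ✓.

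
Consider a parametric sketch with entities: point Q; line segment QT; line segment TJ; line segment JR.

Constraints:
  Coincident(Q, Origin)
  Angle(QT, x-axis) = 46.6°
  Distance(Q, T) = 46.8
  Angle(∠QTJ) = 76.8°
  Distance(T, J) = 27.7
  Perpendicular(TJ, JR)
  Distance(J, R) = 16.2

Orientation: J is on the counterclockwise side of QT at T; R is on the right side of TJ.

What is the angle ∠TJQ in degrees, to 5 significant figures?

69.525°

Q is at the origin; QT runs at 46.6° with length 46.8, so T = 46.8·(cos 46.6°, sin 46.6°) = (32.156, 34.004). ∠QTJ = 76.8°, so TJ runs at 46.6° + (180° − 76.8°) = 149.80° from the x-axis; with |TJ| = 27.7, J = T + 27.7·(cos 149.80°, sin 149.80°) = (8.2153, 47.937). Then cos ∠TJQ = JT·JQ / (|JT||JQ|), giving 69.525°.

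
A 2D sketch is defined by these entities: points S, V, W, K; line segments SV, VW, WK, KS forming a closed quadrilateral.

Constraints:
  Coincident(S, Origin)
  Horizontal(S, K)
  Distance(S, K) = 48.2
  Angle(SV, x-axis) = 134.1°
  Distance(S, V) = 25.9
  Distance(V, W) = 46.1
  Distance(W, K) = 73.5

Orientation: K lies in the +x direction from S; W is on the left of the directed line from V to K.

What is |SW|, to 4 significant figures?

59.10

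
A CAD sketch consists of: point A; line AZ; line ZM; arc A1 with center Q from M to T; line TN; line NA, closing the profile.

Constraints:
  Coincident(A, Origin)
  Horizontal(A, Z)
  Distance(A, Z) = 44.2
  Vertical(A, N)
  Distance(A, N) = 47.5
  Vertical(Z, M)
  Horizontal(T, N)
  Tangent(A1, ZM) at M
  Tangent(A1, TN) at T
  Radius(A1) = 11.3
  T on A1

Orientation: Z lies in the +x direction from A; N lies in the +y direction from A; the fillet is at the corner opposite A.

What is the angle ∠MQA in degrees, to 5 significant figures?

132.27°

A is at the origin; A and Z share the same y with |AZ| = 44.2 and Z on the +x side, so Z = (44.200, 0.0000). AN is vertical with |AN| = 47.5 and N on the +y side, so N = (0.0000, 47.500). The virtual corner opposite A is at (44.200, 47.500). A1 meets ZM tangentially, so QM is at right angles to ZM and the tangent condition forces QT to be normal to TN, with radius 11.3, so the center Q sits 11.3 in from both sides at Q = (32.900, 36.200). That places the tangent points at M = (44.200, 36.200) on ZM and T = (32.900, 47.500) on TN. Then cos ∠MQA = QM·QA / (|QM||QA|), giving 132.27°.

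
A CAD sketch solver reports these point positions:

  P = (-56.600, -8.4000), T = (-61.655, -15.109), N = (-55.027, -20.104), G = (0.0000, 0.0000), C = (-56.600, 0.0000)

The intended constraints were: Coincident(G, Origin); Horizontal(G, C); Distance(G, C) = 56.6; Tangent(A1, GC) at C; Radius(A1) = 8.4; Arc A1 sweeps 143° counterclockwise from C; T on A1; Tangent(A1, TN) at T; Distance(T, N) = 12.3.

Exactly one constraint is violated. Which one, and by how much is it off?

Distance(T, N) = 12.3 — off by 4.00.

G = (0.00, 0.00) ✓; G.y = 0.00, C.y = 0.00 ✓; |GC| = 56.60 ✓; ∠(PC, CG) = 90.00° ✓; |PC| = 8.400 ✓; bearing(P→T) − bearing(P→C) = 143.0° ✓; |PT| = 8.400 ✓; ∠(PT, TN) = 90.01° ✓; |TN| = 8.299 ✗.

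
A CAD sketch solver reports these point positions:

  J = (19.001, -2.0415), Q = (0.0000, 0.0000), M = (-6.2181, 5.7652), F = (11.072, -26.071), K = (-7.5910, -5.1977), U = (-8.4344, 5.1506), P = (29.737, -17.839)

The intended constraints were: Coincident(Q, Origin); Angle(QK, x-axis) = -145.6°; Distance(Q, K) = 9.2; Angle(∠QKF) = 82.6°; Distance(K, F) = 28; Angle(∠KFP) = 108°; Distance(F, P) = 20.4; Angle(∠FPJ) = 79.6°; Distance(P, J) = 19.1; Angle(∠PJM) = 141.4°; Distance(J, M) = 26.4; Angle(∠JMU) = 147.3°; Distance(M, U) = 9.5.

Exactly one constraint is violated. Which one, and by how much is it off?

Distance(M, U) = 9.5 — off by 7.20.

Q = (0.00, 0.00) ✓; QK at -145.6° ✓; |QK| = 9.200 ✓; ∠QKF = 82.60° ✓; |KF| = 28.00 ✓; ∠KFP = 108.0° ✓; |FP| = 20.40 ✓; ∠FPJ = 79.60° ✓; |PJ| = 19.10 ✓; ∠PJM = 141.4° ✓; |JM| = 26.40 ✓; ∠JMU = 147.3° ✓; |MU| = 2.300 ✗.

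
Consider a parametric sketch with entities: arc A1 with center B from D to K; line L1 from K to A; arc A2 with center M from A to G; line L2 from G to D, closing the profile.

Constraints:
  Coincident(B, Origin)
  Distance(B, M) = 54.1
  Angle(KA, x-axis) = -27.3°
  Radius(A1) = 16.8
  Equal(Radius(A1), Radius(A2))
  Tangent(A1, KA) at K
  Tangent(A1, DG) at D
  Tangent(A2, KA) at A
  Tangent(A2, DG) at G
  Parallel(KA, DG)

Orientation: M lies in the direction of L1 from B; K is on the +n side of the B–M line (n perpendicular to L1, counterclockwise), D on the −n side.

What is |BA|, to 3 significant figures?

56.6

Tangency of A1 to both parallel lines with radius 16.8 puts K and D at B ± 16.8·n: K = (7.71, 14.9), D = (-7.71, -14.9). Equal radii place A and G the same way about M: A = M + 16.8·n = (55.8, -9.88), G = M − 16.8·n = (40.4, -39.7). Then |BA| = |A − B| = 56.6.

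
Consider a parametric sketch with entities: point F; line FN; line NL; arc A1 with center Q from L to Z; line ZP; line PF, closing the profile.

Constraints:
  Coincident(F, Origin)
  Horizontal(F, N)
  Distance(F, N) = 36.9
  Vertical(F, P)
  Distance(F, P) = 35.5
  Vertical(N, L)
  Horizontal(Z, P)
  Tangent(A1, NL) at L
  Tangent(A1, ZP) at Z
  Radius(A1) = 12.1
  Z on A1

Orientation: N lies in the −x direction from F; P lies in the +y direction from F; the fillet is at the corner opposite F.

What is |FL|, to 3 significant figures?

43.7

The virtual corner opposite F is at (-36.9, 35.5). Tangency of A1 to NL means the radius QL is perpendicular to NL and the tangent condition forces QZ to be normal to ZP, with radius 12.1, so the center Q sits 12.1 in from both sides at Q = (-24.8, 23.4). That places the tangent points at L = (-36.9, 23.4) on NL and Z = (-24.8, 35.5) on ZP. Then |FL| = |L − F| = 43.7.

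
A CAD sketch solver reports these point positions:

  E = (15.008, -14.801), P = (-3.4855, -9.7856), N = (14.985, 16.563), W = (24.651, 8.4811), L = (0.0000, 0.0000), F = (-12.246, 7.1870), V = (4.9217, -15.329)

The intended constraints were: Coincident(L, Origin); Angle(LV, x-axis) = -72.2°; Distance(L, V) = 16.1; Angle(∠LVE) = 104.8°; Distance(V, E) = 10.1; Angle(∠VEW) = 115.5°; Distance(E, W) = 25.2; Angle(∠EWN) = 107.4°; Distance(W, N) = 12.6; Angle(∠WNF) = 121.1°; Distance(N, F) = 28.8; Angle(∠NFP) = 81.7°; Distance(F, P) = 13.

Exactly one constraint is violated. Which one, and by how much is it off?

Distance(F, P) = 13 — off by 6.10.

L = (0.00, 0.00) ✓; LV at -72.20° ✓; |LV| = 16.10 ✓; ∠LVE = 104.8° ✓; |VE| = 10.10 ✓; ∠VEW = 115.5° ✓; |EW| = 25.20 ✓; ∠EWN = 107.4° ✓; |WN| = 12.60 ✓; ∠WNF = 121.1° ✓; |NF| = 28.80 ✓; ∠NFP = 81.70° ✓; |FP| = 19.10 ✗.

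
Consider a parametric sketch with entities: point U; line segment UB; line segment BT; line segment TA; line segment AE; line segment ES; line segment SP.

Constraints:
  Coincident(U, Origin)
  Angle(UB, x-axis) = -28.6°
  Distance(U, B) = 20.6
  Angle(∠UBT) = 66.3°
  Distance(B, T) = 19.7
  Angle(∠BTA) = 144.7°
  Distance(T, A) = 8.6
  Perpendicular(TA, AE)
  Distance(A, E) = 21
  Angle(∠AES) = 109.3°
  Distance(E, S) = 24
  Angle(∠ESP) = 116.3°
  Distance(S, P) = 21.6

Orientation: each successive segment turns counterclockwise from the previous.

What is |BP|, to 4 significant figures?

13.63

U is at the origin; UB runs at -28.6° with length 20.6, so B = (18.09, -9.861). ∠UBT = 66.3° gives BT at 85.10° from the x-axis; with |BT| = 19.7, T = (19.77, 9.767). ∠BTA = 144.7° gives TA at 120.4° from the x-axis; with |TA| = 8.6, A = (15.42, 17.18). TA is perpendicular to AE, so AE runs at -149.6°; with |AE| = 21.0, E = (-2.696, 6.558). ∠AES = 109.3° gives ES at -78.90° from the x-axis; with |ES| = 24.0, S = (1.925, -16.99). ∠ESP = 116.3° gives SP at -15.20° from the x-axis; with |SP| = 21.6, P = (22.77, -22.66). Then |BP| = |P − B| = 13.63.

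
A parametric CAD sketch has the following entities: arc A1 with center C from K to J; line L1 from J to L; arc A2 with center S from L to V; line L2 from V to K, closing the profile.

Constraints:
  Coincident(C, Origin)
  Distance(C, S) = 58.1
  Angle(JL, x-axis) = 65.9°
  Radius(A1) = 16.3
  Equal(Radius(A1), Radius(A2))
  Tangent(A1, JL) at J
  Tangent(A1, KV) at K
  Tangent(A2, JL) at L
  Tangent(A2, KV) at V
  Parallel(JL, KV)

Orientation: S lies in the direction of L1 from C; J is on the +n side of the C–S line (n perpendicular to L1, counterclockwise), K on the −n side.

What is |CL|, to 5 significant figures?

60.343

The slot axis is L1's direction at 65.9°, so u = (cos 65.9°, sin 65.9°) = (0.40833, 0.91283) and n = (−sin 65.9°, cos 65.9°) = (-0.91283, 0.40833). C is at the origin and S lies 58.1 along u from C, so S = 58.1·u = (23.724, 53.036). Tangency of A1 to both parallel lines with radius 16.3 puts J and K at C ± 16.3·n: J = (-14.879, 6.6558), K = (14.879, -6.6558). Equal radii place L and V the same way about S: L = S + 16.3·n = (8.8448, 59.691), V = S − 16.3·n = (38.603, 46.380). Then |CL| = |L − C| = 60.343.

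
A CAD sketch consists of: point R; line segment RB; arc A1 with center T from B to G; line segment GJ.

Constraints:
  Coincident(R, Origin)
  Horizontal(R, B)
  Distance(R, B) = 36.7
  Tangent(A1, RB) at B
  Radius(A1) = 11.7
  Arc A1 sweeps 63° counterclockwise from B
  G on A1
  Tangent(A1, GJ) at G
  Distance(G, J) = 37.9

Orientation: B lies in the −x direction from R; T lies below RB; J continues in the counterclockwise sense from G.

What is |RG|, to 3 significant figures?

47.6

R is at the origin; RB is horizontal with |RB| = 36.7 and B on the −x side, so B = (-36.7, 0.00). The tangent condition forces TB to be normal to RB, so T = B + (0, -11.7) = (-36.7, -11.7). On A1, B sits at bearing 90° from T; a 63° counterclockwise sweep puts G at bearing 153°, so G = T + 11.7·(cos 153°, sin 153°) = (-47.1, -6.39). Then |RG| = |G − R| = 47.6.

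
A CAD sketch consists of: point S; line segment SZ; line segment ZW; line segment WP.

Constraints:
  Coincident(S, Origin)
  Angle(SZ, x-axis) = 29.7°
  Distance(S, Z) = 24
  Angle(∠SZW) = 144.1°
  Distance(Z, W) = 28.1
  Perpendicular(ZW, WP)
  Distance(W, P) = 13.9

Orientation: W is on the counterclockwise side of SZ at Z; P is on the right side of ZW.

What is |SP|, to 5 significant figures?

55.160

S is at the origin; SZ runs at 29.7° with length 24.0, so Z = 24.0·(cos 29.7°, sin 29.7°) = (20.847, 11.891). ∠SZW = 144.1°, so ZW runs at 29.7° + (180° − 144.1°) = 65.600° from the x-axis; with |ZW| = 28.1, W = Z + 28.1·(cos 65.600°, sin 65.600°) = (32.455, 37.481). ZW is perpendicular to WP; with |WP| = 13.9 on the right of ZW, P = W + 13.9·(0.91068, -0.41310) = (45.114, 31.739). Then |SP| = |P − S| = 55.160.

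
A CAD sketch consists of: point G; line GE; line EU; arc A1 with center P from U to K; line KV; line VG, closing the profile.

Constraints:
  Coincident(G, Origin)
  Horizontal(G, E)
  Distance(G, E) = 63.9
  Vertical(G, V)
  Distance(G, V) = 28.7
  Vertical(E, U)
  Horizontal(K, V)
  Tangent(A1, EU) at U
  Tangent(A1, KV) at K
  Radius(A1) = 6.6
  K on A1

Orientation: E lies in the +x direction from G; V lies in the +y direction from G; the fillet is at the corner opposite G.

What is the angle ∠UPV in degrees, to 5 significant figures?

173.43°

G is at the origin; GE is horizontal with |GE| = 63.9 and E on the +x side, so E = (63.900, 0.0000). G and V share the same x with |GV| = 28.7 and V on the +y side, so V = (0.0000, 28.700). The virtual corner opposite G is at (63.900, 28.700). Since A1 is tangent to EU there, PU ⟂ EU and A1 meets KV tangentially, so PK is at right angles to KV, with radius 6.6, so the center P sits 6.6 in from both sides at P = (57.300, 22.100). That places the tangent points at U = (63.900, 22.100) on EU and K = (57.300, 28.700) on KV. Then cos ∠UPV = PU·PV / (|PU||PV|), giving 173.43°.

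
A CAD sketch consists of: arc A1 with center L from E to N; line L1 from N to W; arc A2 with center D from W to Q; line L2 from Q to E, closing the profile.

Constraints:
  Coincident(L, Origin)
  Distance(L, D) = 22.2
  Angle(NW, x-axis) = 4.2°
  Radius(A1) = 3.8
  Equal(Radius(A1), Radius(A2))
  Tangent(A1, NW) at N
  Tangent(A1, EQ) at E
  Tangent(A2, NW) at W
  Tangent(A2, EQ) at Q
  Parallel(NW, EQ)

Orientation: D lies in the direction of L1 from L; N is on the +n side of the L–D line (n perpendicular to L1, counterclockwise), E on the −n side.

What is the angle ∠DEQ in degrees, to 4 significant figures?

9.713°

Tangency of A1 to both parallel lines with radius 3.8 puts N and E at L ± 3.8·n: N = (-0.2783, 3.790), E = (0.2783, -3.790). Equal radii place W and Q the same way about D: W = D + 3.8·n = (21.86, 5.416), Q = D − 3.8·n = (22.42, -2.164). Then cos ∠DEQ = ED·EQ / (|ED||EQ|), giving 9.713°.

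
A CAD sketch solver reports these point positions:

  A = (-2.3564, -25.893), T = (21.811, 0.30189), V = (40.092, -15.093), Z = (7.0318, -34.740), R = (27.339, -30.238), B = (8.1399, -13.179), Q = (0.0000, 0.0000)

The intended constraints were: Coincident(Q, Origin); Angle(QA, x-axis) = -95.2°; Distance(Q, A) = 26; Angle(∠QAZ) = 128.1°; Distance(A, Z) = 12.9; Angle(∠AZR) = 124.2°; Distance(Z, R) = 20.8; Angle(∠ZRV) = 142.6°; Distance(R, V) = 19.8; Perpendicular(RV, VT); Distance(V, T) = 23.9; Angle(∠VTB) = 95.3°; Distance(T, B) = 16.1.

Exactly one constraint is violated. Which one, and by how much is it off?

Distance(T, B) = 16.1 — off by 3.10.

Q = (0.00, 0.00) ✓; QA at -95.20° ✓; |QA| = 26.00 ✓; ∠QAZ = 128.1° ✓; |AZ| = 12.90 ✓; ∠AZR = 124.2° ✓; |ZR| = 20.80 ✓; ∠ZRV = 142.6° ✓; |RV| = 19.80 ✓; ∠(RV, VT) = 90.00° ✓; |VT| = 23.90 ✓; ∠VTB = 95.30° ✓; |TB| = 19.20 ✗.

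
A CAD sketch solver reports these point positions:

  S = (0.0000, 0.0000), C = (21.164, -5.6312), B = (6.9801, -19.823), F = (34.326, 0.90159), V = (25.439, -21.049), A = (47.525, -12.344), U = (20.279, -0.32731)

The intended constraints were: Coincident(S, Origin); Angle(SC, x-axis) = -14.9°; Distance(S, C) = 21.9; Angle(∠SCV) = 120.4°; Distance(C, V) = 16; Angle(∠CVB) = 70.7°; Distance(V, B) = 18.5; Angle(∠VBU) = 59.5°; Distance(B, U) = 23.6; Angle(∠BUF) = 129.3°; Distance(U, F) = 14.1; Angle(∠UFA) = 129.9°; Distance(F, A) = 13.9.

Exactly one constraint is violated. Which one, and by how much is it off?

Distance(F, A) = 13.9 — off by 4.80.

S = (0.00, 0.00) ✓; SC at -14.90° ✓; |SC| = 21.90 ✓; ∠SCV = 120.4° ✓; |CV| = 16.00 ✓; ∠CVB = 70.70° ✓; |VB| = 18.50 ✓; ∠VBU = 59.50° ✓; |BU| = 23.60 ✓; ∠BUF = 129.3° ✓; |UF| = 14.10 ✓; ∠UFA = 129.9° ✓; |FA| = 18.70 ✗.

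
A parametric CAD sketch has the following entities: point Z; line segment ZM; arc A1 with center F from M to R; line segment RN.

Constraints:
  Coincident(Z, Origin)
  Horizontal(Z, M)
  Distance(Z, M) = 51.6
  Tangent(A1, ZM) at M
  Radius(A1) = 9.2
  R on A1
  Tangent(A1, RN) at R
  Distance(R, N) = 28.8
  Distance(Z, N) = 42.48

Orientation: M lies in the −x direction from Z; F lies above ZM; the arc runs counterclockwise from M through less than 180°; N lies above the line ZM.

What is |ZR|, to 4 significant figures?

43.77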